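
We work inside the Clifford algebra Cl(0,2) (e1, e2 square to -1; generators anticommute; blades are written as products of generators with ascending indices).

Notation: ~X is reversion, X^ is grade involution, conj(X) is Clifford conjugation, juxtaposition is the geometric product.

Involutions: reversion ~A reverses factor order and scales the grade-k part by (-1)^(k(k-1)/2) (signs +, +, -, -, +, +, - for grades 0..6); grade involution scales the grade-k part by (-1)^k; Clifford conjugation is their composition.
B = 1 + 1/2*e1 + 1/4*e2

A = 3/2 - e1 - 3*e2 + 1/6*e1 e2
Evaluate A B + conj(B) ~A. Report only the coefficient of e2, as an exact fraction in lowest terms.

first term: 11/4 - 7/24*e1 - 61/24*e2 + 17/12*e1 e2
second term: 1/4 - 41/24*e1 - 83/24*e2 + 13/12*e1 e2
Answer: -6


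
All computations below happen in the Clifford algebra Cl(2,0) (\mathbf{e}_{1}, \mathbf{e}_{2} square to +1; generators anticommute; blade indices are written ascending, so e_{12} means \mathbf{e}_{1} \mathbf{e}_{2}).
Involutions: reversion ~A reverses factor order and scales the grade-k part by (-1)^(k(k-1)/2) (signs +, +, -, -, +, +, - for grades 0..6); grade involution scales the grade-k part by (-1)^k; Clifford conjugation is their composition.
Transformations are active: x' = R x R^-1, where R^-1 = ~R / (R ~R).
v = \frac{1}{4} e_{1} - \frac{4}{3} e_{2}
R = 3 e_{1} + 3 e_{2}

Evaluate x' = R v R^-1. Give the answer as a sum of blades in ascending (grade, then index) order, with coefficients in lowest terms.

~R = 3 e_{1} + 3 e_{2}, and R ~R = 18, so R^-1 = ~R / (18).
R v = -\frac{13}{4} - \frac{19}{4} e_{12}
Answer: -\frac{4}{3} e_{1} + \frac{1}{4} e_{2}


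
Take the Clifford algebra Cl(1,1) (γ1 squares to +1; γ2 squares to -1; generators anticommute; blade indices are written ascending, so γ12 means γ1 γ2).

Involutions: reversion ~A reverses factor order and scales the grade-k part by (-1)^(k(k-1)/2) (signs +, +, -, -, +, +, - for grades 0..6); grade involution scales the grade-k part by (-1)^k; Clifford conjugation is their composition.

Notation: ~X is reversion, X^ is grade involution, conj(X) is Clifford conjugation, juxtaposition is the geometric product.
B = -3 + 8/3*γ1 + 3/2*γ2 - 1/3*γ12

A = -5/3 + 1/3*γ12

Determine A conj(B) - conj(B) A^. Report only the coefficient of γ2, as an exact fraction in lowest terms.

first term: 46/9 + 89/18*γ1 + 61/18*γ2 - 14/9*γ12
second term: 46/9 + 71/18*γ1 + 29/18*γ2 - 14/9*γ12
Answer: 16/9


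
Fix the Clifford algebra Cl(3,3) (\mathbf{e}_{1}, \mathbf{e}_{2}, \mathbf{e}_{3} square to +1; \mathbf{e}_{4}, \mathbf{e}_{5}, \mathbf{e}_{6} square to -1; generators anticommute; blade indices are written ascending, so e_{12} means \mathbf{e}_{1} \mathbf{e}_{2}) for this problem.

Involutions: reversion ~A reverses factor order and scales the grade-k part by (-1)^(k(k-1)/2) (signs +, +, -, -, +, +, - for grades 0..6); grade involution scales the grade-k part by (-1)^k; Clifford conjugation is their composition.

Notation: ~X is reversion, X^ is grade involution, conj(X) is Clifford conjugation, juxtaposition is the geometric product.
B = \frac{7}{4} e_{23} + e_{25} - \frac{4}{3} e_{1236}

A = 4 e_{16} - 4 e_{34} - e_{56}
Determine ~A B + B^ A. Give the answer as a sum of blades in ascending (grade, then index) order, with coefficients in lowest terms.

first term: \frac{16}{3} e_{23} - 7 e_{24} + e_{26} + \frac{4}{3} e_{1235} - 7 e_{1236} + \frac{16}{3} e_{1246} - 4 e_{1256} + 4 e_{2345} + \frac{7}{4} e_{2356}
second term: -\frac{16}{3} e_{23} - 7 e_{24} + e_{26} + \frac{4}{3} e_{1235} + 7 e_{1236} + \frac{16}{3} e_{1246} + 4 e_{1256} - 4 e_{2345} - \frac{7}{4} e_{2356}
Answer: -14 e_{24} + 2 e_{26} + \frac{8}{3} e_{1235} + \frac{32}{3} e_{1246}


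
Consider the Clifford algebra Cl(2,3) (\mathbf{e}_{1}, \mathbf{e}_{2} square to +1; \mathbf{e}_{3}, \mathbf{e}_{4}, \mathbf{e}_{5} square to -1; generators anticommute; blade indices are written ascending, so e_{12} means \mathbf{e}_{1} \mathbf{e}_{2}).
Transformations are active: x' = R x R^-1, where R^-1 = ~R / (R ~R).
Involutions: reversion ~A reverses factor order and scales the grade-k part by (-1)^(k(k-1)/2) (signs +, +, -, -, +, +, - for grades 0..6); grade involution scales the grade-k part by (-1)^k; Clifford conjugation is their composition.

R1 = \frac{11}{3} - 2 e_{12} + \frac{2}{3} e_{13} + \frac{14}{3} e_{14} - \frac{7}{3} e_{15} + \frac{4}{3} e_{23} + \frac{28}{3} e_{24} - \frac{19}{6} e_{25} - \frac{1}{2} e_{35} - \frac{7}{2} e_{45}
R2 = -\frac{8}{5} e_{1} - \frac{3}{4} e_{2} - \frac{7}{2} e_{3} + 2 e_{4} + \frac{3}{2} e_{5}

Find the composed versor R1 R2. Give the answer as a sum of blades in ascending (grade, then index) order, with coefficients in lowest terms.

Distribute over the terms of R2 (each basis-blade product reordered to ascending indices, repeated generators contracted through their squares):
R1 (-\frac{8}{5} e_{1}) = -\frac{88}{15} e_{1} - \frac{16}{5} e_{2} + \frac{16}{15} e_{3} + \frac{112}{15} e_{4} - \frac{56}{15} e_{5} - \frac{32}{15} e_{123} - \frac{224}{15} e_{124} + \frac{76}{15} e_{125} + \frac{4}{5} e_{135} + \frac{28}{5} e_{145}
R1 (-\frac{3}{4} e_{2}) = \frac{3}{2} e_{1} - \frac{11}{4} e_{2} + e_{3} + 7 e_{4} - \frac{19}{8} e_{5} + \frac{1}{2} e_{123} + \frac{7}{2} e_{124} - \frac{7}{4} e_{125} + \frac{3}{8} e_{235} + \frac{21}{8} e_{245}
R1 (-\frac{7}{2} e_{3}) = \frac{7}{3} e_{1} + \frac{14}{3} e_{2} - \frac{77}{6} e_{3} + \frac{7}{4} e_{5} + 7 e_{123} + \frac{49}{3} e_{134} - \frac{49}{6} e_{135} + \frac{98}{3} e_{234} - \frac{133}{12} e_{235} + \frac{49}{4} e_{345}
R1 (2 e_{4}) = -\frac{28}{3} e_{1} - \frac{56}{3} e_{2} + \frac{22}{3} e_{4} - 7 e_{5} - 4 e_{124} + \frac{4}{3} e_{134} + \frac{14}{3} e_{145} + \frac{8}{3} e_{234} + \frac{19}{3} e_{245} + e_{345}
R1 (\frac{3}{2} e_{5}) = \frac{7}{2} e_{1} + \frac{19}{4} e_{2} + \frac{3}{4} e_{3} + \frac{21}{4} e_{4} + \frac{11}{2} e_{5} - 3 e_{125} + e_{135} + 7 e_{145} + 2 e_{235} + 14 e_{245}
Summing the partial products and collecting blades:
Answer: -\frac{118}{15} e_{1} - \frac{76}{5} e_{2} - \frac{601}{60} e_{3} + \frac{541}{20} e_{4} - \frac{703}{120} e_{5} + \frac{161}{30} e_{123} - \frac{463}{30} e_{124} + \frac{19}{60} e_{125} + \frac{53}{3} e_{134} - \frac{191}{30} e_{135} + \frac{259}{15} e_{145} + \frac{106}{3} e_{234} - \frac{209}{24} e_{235} + \frac{551}{24} e_{245} + \frac{53}{4} e_{345}


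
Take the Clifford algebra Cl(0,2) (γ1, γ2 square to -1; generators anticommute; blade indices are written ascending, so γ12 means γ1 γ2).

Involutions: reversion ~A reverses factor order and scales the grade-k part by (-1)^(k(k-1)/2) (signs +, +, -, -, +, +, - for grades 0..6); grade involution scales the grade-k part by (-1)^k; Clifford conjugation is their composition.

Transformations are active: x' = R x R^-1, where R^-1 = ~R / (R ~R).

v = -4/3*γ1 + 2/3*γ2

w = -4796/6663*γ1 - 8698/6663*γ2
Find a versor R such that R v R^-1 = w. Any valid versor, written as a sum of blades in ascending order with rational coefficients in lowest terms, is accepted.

Why this works: both vectors square to -20/9, so q(v) = q(w) and R = v + w = -4560/2221*γ1 - 4256/6663*γ2 carries v to w — its own direction survives, the complement (v - w)/2 flips.
Answer: -4560/2221*γ1 - 4256/6663*γ2


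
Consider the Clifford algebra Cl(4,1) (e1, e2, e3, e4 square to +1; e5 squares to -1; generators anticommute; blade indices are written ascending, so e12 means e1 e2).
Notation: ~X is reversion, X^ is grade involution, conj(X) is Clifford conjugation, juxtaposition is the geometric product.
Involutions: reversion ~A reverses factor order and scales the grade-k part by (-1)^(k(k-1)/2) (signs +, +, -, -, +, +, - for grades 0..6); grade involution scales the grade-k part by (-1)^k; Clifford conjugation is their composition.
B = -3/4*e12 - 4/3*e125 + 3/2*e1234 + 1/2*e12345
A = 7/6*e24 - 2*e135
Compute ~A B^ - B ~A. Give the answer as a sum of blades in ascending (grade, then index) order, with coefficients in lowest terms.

first term: -7/4*e13 - 7/8*e14 - 8/3*e23 + e24 + 7/12*e135 + 14/9*e145 - 3/2*e235 + 3*e245
second term: -7/4*e13 + 7/8*e14 - 8/3*e23 - e24 - 7/12*e135 + 14/9*e145 + 3/2*e235 + 3*e245
Answer: -7/4*e14 + 2*e24 + 7/6*e135 - 3*e235


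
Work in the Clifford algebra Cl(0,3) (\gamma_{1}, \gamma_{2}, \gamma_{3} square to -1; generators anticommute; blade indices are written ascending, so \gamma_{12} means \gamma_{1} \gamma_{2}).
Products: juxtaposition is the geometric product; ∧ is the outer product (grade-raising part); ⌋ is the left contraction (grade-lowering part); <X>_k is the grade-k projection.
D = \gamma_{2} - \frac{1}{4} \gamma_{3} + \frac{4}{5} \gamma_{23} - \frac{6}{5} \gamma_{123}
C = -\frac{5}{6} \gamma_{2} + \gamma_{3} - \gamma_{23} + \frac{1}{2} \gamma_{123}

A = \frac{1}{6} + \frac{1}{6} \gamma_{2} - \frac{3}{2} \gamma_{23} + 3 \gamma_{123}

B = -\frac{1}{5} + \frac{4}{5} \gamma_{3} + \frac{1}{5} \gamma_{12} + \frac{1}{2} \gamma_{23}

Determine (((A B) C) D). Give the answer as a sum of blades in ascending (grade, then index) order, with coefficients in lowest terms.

step 1: \frac{43}{60} - \frac{22}{15} \gamma_{1} + \frac{7}{6} \gamma_{2} - \frac{11}{20} \gamma_{3} - \frac{71}{30} \gamma_{12} - \frac{3}{10} \gamma_{13} + \frac{31}{60} \gamma_{23} - \frac{3}{5} \gamma_{123}
step 2: \frac{313}{180} - \frac{911}{360} \gamma_{1} - \frac{257}{360} \gamma_{2} + \frac{949}{360} \gamma_{3} + \frac{863}{360} \gamma_{12} - \frac{11}{4} \gamma_{13} + \frac{29}{40} \gamma_{23} - \frac{19}{24} \gamma_{123}
step 3: \frac{4183}{2400} - \frac{5693}{3600} \gamma_{1} + \frac{52769}{7200} \gamma_{2} + \frac{13457}{3600} \gamma_{3} - \frac{12709}{7200} \gamma_{12} - \frac{1757}{1440} \gamma_{13} - \frac{29543}{7200} \gamma_{23} - \frac{941}{480} \gamma_{123}
Answer: \frac{4183}{2400} - \frac{5693}{3600} \gamma_{1} + \frac{52769}{7200} \gamma_{2} + \frac{13457}{3600} \gamma_{3} - \frac{12709}{7200} \gamma_{12} - \frac{1757}{1440} \gamma_{13} - \frac{29543}{7200} \gamma_{23} - \frac{941}{480} \gamma_{123}


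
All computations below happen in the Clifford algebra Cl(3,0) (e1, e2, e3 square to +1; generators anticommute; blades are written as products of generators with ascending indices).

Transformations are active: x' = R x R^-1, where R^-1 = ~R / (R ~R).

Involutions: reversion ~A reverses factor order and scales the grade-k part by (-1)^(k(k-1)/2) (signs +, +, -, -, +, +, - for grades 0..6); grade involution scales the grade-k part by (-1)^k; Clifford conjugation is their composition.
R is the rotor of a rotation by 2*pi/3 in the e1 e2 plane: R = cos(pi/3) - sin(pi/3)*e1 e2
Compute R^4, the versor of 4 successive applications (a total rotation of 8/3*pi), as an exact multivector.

Because a rotor carries half the rotation angle, composing 4 copies of this e1 e2-plane rotor multiplies the phase: 4*(pi/3) = 4*pi/3, hence R^4 = cos(4*pi/3) - sin(4*pi/3)*e1 e2.
cos(4*pi/3) = -1/2 and sin(4*pi/3) = -sqrt(3)/2, so R^4 = -1/2 + sqrt(3)/2*e1 e2. The net rotation is 2/3*pi (after discarding 1 full turn, each of which contributes a factor -1 to the rotor); the rotor keeps the half-angle phase exactly.
Answer: -1/2 + sqrt(3)/2*e1 e2


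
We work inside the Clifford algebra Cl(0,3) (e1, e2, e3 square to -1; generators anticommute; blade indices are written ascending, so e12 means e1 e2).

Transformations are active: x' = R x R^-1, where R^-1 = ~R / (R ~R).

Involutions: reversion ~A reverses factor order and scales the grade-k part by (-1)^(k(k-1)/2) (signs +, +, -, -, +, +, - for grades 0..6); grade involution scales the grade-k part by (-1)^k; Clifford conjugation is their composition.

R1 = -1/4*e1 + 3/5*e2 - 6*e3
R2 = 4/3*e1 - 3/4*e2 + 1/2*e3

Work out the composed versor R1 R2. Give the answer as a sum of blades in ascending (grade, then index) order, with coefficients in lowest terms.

Distribute over the terms of R1 (each basis-blade product reordered to ascending indices, repeated generators contracted through their squares):
(-1/4*e1) R2 = 1/3 + 3/16*e12 - 1/8*e13
(3/5*e2) R2 = 9/20 - 4/5*e12 + 3/10*e23
(-6*e3) R2 = 3 + 8*e13 - 9/2*e23
Summing the partial products and collecting blades:
Answer: 227/60 - 49/80*e12 + 63/8*e13 - 21/5*e23


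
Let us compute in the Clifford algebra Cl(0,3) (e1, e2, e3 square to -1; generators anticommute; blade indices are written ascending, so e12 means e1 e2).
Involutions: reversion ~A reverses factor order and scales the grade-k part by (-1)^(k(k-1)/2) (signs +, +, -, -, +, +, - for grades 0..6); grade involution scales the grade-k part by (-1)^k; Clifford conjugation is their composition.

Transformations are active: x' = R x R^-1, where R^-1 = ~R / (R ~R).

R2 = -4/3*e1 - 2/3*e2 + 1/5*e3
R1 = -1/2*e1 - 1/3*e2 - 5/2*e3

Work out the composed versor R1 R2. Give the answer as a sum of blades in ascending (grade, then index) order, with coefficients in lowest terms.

Distribute over the terms of R1 (each basis-blade product reordered to ascending indices, repeated generators contracted through their squares):
(-1/2*e1) R2 = -2/3 + 1/3*e12 - 1/10*e13
(-1/3*e2) R2 = -2/9 - 4/9*e12 - 1/15*e23
(-5/2*e3) R2 = 1/2 - 10/3*e13 - 5/3*e23
Summing the partial products and collecting blades:
Answer: -7/18 - 1/9*e12 - 103/30*e13 - 26/15*e23


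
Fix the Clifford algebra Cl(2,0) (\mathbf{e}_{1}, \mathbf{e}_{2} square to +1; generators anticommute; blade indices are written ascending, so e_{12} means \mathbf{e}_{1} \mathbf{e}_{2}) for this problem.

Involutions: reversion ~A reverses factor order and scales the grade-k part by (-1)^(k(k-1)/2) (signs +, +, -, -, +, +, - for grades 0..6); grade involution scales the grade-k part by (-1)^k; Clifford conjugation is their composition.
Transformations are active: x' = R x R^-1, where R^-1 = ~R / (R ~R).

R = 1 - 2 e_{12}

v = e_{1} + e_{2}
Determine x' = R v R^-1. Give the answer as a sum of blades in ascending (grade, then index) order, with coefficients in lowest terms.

~R = 1 + 2 e_{12}, and R ~R = 5, so R^-1 = ~R / (5).
R v = -e_{1} + 3 e_{2}
Answer: -\frac{7}{5} e_{1} + \frac{1}{5} e_{2}


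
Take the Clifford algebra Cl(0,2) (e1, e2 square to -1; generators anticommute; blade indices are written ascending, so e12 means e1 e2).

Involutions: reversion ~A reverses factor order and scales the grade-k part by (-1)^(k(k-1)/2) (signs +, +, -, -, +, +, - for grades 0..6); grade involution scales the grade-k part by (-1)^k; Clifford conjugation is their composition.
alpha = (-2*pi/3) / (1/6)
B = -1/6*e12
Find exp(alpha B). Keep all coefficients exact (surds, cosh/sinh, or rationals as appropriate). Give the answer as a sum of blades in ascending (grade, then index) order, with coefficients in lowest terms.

B^2 = (-1/6)^2*(e12)^2 = 1/36*(-1) = -1/36 (a basis 2-blade squares to minus the product of its generators' squares).
B^2 = -1/36 — the series telescopes trigonometrically here: l = 1/6, alpha*l = -2*pi/3, so exp(alpha B) = cos(-2*pi/3) + (sin(-2*pi/3)/(1/6))*B = -1/2 + (-3*sqrt(3))*B.
Answer: -1/2 + sqrt(3)/2*e12


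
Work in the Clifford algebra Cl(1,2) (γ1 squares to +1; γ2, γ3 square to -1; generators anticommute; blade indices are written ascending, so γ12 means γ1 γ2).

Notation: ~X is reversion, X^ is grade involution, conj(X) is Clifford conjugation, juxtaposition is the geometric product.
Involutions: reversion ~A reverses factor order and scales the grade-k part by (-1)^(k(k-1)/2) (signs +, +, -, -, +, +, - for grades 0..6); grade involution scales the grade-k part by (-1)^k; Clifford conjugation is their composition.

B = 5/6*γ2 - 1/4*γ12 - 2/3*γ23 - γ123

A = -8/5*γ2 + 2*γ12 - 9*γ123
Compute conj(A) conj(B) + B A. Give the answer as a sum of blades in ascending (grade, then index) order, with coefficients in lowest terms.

first term: -49/6 + 71/15*γ1 - 79/60*γ3 + 217/30*γ13
second term: -49/6 - 71/15*γ1 + 79/60*γ3 - 217/30*γ13
Answer: -49/3


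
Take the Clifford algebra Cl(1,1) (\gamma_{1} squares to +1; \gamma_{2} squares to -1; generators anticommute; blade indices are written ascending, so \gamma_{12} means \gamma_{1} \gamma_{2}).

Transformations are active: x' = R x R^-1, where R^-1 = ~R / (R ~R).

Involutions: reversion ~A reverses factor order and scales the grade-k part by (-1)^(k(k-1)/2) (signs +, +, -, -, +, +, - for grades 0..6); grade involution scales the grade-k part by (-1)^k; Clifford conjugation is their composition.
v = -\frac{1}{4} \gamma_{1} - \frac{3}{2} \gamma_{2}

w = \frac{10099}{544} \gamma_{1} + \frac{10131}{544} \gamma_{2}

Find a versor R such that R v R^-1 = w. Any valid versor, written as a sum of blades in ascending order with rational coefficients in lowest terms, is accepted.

Here q(v) = q(w) = -\frac{35}{16}; the classical choice R = v + w = \frac{9963}{544} \gamma_{1} + \frac{9315}{544} \gamma_{2} then realises v -> w under the sandwich.
Answer: \frac{9963}{544} \gamma_{1} + \frac{9315}{544} \gamma_{2}


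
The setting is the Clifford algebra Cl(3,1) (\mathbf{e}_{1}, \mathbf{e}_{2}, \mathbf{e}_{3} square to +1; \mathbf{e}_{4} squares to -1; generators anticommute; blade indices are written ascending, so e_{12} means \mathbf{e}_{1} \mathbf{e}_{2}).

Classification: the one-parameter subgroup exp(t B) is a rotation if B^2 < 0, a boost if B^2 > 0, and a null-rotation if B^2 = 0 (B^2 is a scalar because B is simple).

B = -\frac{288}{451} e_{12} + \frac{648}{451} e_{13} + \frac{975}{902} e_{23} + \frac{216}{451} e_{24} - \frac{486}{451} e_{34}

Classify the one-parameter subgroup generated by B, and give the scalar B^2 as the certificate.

B^2 term by term: the squares give (-\frac{288}{451})^2*(e_{12})^2 + (\frac{648}{451})^2*(e_{13})^2 + (\frac{975}{902})^2*(e_{23})^2 + (\frac{216}{451})^2*(e_{24})^2 + (-\frac{486}{451})^2*(e_{34})^2 = \frac{82944}{203401}*(-1) + \frac{419904}{203401}*(-1) + \frac{950625}{813604}*(-1) + \frac{46656}{203401}*(+1) + \frac{236196}{203401}*(+1) = -\frac{9}{4} (each basis 2-blade squares to minus the product of its generators' squares); cross terms between blades sharing an index anticommute and cancel; the commuting (index-disjoint) pairs give grade-4 terms 2*c*c'*(blade product), which cancel blade by blade — e_{1234}: \frac{279936}{203401} - \frac{279936}{203401} = 0 — confirming B is simple. So B^2 = -\frac{9}{4}.
Answer: rotation, certificate B^2 = -\frac{9}{4}. Key observation: B^2 = -\frac{9}{4} is a conjugation invariant, so its sign decides the class regardless of the surface form of B.


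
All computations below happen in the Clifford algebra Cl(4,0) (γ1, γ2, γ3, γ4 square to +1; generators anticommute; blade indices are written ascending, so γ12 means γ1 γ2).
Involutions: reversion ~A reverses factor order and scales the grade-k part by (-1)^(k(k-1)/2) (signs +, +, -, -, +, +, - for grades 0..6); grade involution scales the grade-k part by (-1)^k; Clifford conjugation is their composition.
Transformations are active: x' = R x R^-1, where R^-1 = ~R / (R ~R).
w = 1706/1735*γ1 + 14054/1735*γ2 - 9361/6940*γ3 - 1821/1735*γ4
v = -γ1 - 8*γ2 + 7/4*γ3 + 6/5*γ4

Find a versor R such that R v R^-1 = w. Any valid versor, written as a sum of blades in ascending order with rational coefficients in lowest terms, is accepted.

Why this works: both vectors square to 27801/400, so q(v) = q(w) and R = v + w = -29/1735*γ1 + 174/1735*γ2 + 696/1735*γ3 + 261/1735*γ4 carries v to w — its own direction survives, the complement (v - w)/2 flips.
Answer: -29/1735*γ1 + 174/1735*γ2 + 696/1735*γ3 + 261/1735*γ4


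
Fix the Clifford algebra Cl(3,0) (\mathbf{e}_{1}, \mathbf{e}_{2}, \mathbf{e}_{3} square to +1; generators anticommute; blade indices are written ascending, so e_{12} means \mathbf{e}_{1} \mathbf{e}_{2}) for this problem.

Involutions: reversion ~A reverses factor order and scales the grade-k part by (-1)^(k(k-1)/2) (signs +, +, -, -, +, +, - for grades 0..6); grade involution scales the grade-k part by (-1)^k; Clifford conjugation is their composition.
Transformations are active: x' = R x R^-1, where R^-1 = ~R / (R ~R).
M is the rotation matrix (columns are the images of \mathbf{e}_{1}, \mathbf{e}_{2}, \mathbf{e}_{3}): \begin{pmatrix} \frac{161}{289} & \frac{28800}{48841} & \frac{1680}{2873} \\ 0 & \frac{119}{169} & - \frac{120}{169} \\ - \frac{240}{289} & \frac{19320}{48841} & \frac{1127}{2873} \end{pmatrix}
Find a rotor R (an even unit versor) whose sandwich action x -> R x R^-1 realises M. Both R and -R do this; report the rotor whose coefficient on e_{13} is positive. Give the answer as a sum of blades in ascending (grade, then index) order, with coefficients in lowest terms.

Method: write R = a + b12*e_{12} + b13*e_{13} + b23*e_{23} with a^2 + b12^2 + b13^2 + b23^2 = 1 (so R^-1 = ~R). Expanding the columns R e_j ~R gives tr M = 4a^2 - 1 and, from the antisymmetric part, M21 - M12 = -4a*b12, M13 - M31 = 4a*b13, M32 - M23 = -4a*b23.
Here tr M = \frac{80759}{48841}, so a^2 = (1 + tr M)/4 = \frac{32400}{48841} and a = ±\frac{180}{221}. Taking a = \frac{180}{221}: M21 - M12 = -\frac{28800}{48841}, M13 - M31 = \frac{69120}{48841}, M32 - M23 = \frac{54000}{48841}, giving b12 = \frac{40}{221}, b13 = \frac{96}{221}, b23 = -\frac{75}{221}, i.e. R = \frac{180}{221} + \frac{40}{221} e_{12} + \frac{96}{221} e_{13} - \frac{75}{221} e_{23}.
Its e_{13} coefficient is already positive.
Answer: \frac{180}{221} + \frac{40}{221} e_{12} + \frac{96}{221} e_{13} - \frac{75}{221} e_{23}. Why the constraint matters: R and -R act identically through the sandwich — M has trace \frac{80759}{48841} either way — so only the sign condition on e_{13} picks one of the two preimages.


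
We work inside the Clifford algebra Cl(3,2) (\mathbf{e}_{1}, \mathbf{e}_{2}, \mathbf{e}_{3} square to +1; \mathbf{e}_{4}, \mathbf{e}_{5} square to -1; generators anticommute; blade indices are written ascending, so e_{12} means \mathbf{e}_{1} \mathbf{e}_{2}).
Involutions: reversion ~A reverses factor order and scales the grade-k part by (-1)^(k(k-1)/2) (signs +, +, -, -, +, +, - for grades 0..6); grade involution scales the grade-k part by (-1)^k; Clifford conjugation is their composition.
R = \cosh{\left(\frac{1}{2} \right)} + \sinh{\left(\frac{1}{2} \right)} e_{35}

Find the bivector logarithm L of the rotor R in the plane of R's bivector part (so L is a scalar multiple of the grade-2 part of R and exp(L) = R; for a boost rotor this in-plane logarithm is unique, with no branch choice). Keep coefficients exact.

The scalar part of R is \cosh{\left(\frac{1}{2} \right)}, which fixes the rapidity magnitude through cosh (cosh is even, so it cannot fix the sign — the bivector part carries that); dividing the bivector part by sinh of the rapidity gives the plane, and L = rapidity * plane, where the joint sign ambiguity of (rapidity, plane) cancels in the product.
Concretely: cosh(rapidity) = \cosh{\left(\frac{1}{2} \right)} gives rapidity = ±\frac{1}{2}, and since rapidity/sinh(rapidity) is even the sign is immaterial: L = (rapidity/sinh(rapidity)) * <R>_2 = (\frac{1}{2 \sinh{\left(\frac{1}{2} \right)}}) * <R>_2.
Answer: \frac{1}{2} e_{35}


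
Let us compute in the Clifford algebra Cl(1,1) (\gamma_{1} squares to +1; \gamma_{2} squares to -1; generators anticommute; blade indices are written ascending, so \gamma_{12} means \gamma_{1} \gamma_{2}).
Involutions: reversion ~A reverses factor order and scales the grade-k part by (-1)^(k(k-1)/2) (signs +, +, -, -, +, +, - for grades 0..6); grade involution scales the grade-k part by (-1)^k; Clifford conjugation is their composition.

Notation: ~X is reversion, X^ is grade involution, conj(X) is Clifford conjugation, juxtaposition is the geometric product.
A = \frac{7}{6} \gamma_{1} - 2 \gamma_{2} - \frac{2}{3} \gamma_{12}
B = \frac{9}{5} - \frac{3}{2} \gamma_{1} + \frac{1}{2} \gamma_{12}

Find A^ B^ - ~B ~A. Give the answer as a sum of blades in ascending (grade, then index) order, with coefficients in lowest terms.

first term: -\frac{25}{12} - \frac{11}{10} \gamma_{1} + \frac{241}{60} \gamma_{2} - \frac{21}{5} \gamma_{12}
second term: -\frac{25}{12} + \frac{11}{10} \gamma_{1} - \frac{241}{60} \gamma_{2} + \frac{21}{5} \gamma_{12}
Answer: -\frac{11}{5} \gamma_{1} + \frac{241}{30} \gamma_{2} - \frac{42}{5} \gamma_{12}


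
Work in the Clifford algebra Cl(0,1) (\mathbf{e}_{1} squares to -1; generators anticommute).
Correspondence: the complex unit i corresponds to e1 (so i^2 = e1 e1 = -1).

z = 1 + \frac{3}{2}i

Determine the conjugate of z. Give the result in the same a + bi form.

In blades: z = 1 + \frac{3}{2} e_{1}.
Conjugation here is Clifford conjugation: the scalar is fixed and the grade-1 and grade-2 blades all flip sign, giving 1 - \frac{3}{2} e_{1}; translating back:
Answer: 1 - \frac{3}{2}i


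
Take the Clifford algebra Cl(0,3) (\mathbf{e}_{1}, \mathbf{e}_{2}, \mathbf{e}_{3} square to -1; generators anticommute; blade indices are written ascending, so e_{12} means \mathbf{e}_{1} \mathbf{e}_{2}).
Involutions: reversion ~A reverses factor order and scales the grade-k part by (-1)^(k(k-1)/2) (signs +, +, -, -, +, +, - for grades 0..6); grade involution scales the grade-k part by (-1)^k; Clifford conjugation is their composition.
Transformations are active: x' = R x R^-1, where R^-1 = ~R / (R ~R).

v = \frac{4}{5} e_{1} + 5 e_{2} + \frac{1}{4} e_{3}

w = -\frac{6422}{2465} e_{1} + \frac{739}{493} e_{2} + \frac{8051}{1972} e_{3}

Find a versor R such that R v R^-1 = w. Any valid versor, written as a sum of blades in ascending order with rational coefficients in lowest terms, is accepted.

Since q(v) = q(w) = -\frac{10281}{400}, the sum R = v + w = -\frac{890}{493} e_{1} + \frac{3204}{493} e_{2} + \frac{2136}{493} e_{3} does the job whenever invertible.
Answer: -\frac{890}{493} e_{1} + \frac{3204}{493} e_{2} + \frac{2136}{493} e_{3}


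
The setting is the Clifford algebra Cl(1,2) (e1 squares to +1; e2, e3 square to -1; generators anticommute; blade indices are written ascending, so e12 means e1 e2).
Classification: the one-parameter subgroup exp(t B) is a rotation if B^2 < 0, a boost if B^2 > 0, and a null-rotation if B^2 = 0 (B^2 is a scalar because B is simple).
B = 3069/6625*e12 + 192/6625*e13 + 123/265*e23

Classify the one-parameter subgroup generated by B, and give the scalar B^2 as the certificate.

B^2 term by term: the squares give (3069/6625)^2*(e12)^2 + (192/6625)^2*(e13)^2 + (123/265)^2*(e23)^2 = 9418761/43890625*(+1) + 36864/43890625*(+1) + 15129/70225*(-1) = 0 (each basis 2-blade squares to minus the product of its generators' squares); cross terms between blades sharing an index anticommute and cancel. So B^2 = 0.
Answer: null-rotation, certificate B^2 = 0. Note: conjugating B changes its blade decomposition but never the scalar B^2 = 0, whose sign settles the classification.


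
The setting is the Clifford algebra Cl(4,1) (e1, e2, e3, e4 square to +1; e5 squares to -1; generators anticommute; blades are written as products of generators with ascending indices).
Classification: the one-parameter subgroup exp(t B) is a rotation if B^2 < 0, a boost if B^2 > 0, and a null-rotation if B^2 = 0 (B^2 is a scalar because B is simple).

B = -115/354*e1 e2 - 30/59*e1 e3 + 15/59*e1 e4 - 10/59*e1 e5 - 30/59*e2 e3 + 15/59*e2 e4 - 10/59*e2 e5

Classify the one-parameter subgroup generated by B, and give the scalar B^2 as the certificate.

B^2 term by term: the squares give (-115/354)^2*(e1 e2)^2 + (-30/59)^2*(e1 e3)^2 + (15/59)^2*(e1 e4)^2 + (-10/59)^2*(e1 e5)^2 + (-30/59)^2*(e2 e3)^2 + (15/59)^2*(e2 e4)^2 + (-10/59)^2*(e2 e5)^2 = 13225/125316*(-1) + 900/3481*(-1) + 225/3481*(-1) + 100/3481*(+1) + 900/3481*(-1) + 225/3481*(-1) + 100/3481*(+1) = -25/36 (each basis 2-blade squares to minus the product of its generators' squares); cross terms between blades sharing an index anticommute and cancel; the commuting (index-disjoint) pairs give grade-4 terms 2*c*c'*(blade product), which cancel blade by blade — e1 e2 e3 e4: 900/3481 - 900/3481 = 0; e1 e2 e3 e5: -600/3481 + 600/3481 = 0; e1 e2 e4 e5: 300/3481 - 300/3481 = 0 — confirming B is simple. So B^2 = -25/36.
Answer: rotation, certificate B^2 = -25/36. The scalar -25/36 is the complete invariant here: its sign names the subgroup type.


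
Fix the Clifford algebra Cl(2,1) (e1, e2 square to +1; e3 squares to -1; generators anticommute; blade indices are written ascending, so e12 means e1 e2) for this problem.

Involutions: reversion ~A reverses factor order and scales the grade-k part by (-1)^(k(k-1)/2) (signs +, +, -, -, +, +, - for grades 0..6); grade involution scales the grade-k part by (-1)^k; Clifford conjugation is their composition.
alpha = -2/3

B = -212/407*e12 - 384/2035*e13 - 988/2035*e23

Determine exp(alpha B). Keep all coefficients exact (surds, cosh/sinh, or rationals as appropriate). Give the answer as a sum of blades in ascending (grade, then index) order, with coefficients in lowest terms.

B^2 term by term: the squares give (-212/407)^2*(e12)^2 + (-384/2035)^2*(e13)^2 + (-988/2035)^2*(e23)^2 = 44944/165649*(-1) + 147456/4141225*(+1) + 976144/4141225*(+1) = 0 (each basis 2-blade squares to minus the product of its generators' squares); cross terms between blades sharing an index anticommute and cancel. So B^2 = 0.
B^2 = 0, and the exponential is exactly linear here: exp(alpha B) = 1 + alpha B (parabolic case).
Answer: 1 + 424/1221*e12 + 256/2035*e13 + 1976/6105*e23


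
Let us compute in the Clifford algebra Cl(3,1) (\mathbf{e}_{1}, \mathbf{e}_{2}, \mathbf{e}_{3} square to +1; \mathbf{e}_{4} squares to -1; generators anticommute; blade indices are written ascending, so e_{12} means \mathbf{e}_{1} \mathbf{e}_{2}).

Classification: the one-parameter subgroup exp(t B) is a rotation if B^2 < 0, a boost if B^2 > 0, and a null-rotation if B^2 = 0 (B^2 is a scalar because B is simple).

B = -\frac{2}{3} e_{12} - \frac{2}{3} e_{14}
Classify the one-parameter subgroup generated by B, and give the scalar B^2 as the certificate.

B^2 term by term: the squares give (-\frac{2}{3})^2*(e_{12})^2 + (-\frac{2}{3})^2*(e_{14})^2 = \frac{4}{9}*(-1) + \frac{4}{9}*(+1) = 0 (each basis 2-blade squares to minus the product of its generators' squares); cross terms between blades sharing an index anticommute and cancel. So B^2 = 0.
Answer: null-rotation, certificate B^2 = 0. Because 0 is invariant under every versor sandwich, the classification follows from its sign alone.


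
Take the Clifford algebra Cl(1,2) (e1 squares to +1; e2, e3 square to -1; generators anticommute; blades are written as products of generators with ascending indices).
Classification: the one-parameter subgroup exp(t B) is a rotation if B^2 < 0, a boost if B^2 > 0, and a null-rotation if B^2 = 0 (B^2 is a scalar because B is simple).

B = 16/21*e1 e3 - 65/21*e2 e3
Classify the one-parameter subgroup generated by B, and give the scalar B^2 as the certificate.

B^2 term by term: the squares give (16/21)^2*(e1 e3)^2 + (-65/21)^2*(e2 e3)^2 = 256/441*(+1) + 4225/441*(-1) = -9 (each basis 2-blade squares to minus the product of its generators' squares); cross terms between blades sharing an index anticommute and cancel. So B^2 = -9.
Answer: rotation, certificate B^2 = -9. Because -9 is invariant under every versor sandwich, the classification follows from its sign alone.


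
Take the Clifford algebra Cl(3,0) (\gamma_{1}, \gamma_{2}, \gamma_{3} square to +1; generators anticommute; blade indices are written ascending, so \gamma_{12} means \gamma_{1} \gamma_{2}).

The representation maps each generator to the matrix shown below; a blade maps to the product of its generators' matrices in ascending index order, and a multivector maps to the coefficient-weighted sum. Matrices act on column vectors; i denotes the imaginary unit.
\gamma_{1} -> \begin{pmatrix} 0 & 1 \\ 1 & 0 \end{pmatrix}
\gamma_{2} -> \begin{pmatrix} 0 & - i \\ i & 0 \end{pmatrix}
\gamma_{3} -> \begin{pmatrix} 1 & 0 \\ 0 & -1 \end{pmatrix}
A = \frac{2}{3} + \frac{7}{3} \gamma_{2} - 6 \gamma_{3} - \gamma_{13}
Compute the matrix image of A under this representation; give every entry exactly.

Bivector images (products of the table entries): rho(\gamma_{13}) = rho(\gamma_{1})rho(\gamma_{3}) = \begin{pmatrix} 0 & -1 \\ 1 & 0 \end{pmatrix}.
M = (\frac{2}{3})*1 + (\frac{7}{3})*rho(\gamma_{2}) + (-6)*rho(\gamma_{3}) + (-1)*rho(\gamma_{13}), summed entrywise (1 is the identity matrix):
Answer: \begin{pmatrix} - \frac{16}{3} & 1 - \frac{7 i}{3} \\ -1 + \frac{7 i}{3} & \frac{20}{3} \end{pmatrix}


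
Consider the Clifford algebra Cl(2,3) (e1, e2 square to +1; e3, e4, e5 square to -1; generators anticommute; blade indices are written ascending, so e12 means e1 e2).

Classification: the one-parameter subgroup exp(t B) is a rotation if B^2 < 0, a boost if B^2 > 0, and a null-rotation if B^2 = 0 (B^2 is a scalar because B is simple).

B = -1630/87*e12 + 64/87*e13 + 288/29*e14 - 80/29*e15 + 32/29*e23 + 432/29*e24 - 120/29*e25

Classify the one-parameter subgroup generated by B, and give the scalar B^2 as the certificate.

B^2 term by term: the squares give (-1630/87)^2*(e12)^2 + (64/87)^2*(e13)^2 + (288/29)^2*(e14)^2 + (-80/29)^2*(e15)^2 + (32/29)^2*(e23)^2 + (432/29)^2*(e24)^2 + (-120/29)^2*(e25)^2 = 2656900/7569*(-1) + 4096/7569*(+1) + 82944/841*(+1) + 6400/841*(+1) + 1024/841*(+1) + 186624/841*(+1) + 14400/841*(+1) = -4 (each basis 2-blade squares to minus the product of its generators' squares); cross terms between blades sharing an index anticommute and cancel; the commuting (index-disjoint) pairs give grade-4 terms 2*c*c'*(blade product), which cancel blade by blade — e1234: -18432/841 + 18432/841 = 0; e1235: 5120/841 - 5120/841 = 0; e1245: 69120/841 - 69120/841 = 0 — confirming B is simple. So B^2 = -4.
Answer: rotation, certificate B^2 = -4. B^2 = -4 is basis-independent, so its sign is the whole story.


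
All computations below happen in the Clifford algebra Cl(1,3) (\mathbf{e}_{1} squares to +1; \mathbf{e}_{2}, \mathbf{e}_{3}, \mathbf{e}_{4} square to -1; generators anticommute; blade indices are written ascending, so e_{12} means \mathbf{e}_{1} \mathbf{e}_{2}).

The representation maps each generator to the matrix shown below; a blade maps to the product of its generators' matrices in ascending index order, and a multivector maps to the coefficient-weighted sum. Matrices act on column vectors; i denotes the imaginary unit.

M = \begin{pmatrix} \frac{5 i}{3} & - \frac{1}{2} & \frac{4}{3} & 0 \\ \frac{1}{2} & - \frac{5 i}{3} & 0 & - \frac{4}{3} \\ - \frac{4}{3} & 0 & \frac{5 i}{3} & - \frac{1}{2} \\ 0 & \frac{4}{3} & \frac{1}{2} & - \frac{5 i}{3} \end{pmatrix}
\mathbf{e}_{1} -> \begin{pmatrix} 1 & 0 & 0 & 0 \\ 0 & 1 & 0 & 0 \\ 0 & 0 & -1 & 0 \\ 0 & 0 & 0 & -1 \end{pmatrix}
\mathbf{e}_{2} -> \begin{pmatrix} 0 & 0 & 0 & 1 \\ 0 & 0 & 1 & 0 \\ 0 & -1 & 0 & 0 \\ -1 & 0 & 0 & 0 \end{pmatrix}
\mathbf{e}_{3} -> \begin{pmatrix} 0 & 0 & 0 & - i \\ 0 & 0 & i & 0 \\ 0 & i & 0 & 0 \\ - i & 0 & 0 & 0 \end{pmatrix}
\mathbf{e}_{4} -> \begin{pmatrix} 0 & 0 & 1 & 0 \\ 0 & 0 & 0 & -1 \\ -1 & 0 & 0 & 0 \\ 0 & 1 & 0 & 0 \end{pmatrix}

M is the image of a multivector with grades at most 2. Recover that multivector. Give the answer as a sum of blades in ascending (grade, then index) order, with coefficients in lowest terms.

Method: the blade images are trace-orthogonal — tr(rho(e_A) rho(e_B)^-1) = 4 if A = B and 0 otherwise — and rho(e_A)^-1 = (e_A)^2 * rho(e_A) with (e_A)^2 = +1 or -1, so the coefficient of e_A in the preimage is (e_A)^2 * tr(M rho(e_A))/4.
Nonzero projections over blades of grade <= 2: e_{4}: (e_{4})^2 = -1, tr(M rho(e_{4})) = - \frac{16}{3}, coefficient \frac{4}{3}; e_{23}: (e_{23})^2 = -1, tr(M rho(e_{23})) = \frac{20}{3}, coefficient -\frac{5}{3}; e_{24}: (e_{24})^2 = -1, tr(M rho(e_{24})) = 2, coefficient -\frac{1}{2}. Every other blade of grade <= 2 projects to 0.
Answer: \frac{4}{3} e_{4} - \frac{5}{3} e_{23} - \frac{1}{2} e_{24}


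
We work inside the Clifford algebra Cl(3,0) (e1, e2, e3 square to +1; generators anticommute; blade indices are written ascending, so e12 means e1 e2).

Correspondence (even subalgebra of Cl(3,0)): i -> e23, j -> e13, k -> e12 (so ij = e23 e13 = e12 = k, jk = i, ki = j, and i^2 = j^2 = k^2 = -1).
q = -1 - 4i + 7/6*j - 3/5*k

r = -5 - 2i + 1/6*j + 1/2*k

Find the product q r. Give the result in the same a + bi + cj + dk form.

In blades: q = -1 - 3/5*e12 + 7/6*e13 - 4*e23, r = -5 + 1/2*e12 + 1/6*e13 - 2*e23.
Distribute q over r term by term (generator squares from the signature, products reordered to ascending indices): (-1)*r = 5 - 1/2*e12 - 1/6*e13 + 2*e23; (-3/5*e12)*r = 3/10 + 3*e12 + 6/5*e13 + 1/10*e23; (7/6*e13)*r = -7/36 + 7/3*e12 - 35/6*e13 + 7/12*e23; (-4*e23)*r = -8 - 2/3*e12 + 2*e13 + 20*e23.
Sum: -521/180 + 25/6*e12 - 14/5*e13 + 1361/60*e23; translating back through the correspondence:
Answer: -521/180 + 1361/60*i - 14/5*j + 25/6*k


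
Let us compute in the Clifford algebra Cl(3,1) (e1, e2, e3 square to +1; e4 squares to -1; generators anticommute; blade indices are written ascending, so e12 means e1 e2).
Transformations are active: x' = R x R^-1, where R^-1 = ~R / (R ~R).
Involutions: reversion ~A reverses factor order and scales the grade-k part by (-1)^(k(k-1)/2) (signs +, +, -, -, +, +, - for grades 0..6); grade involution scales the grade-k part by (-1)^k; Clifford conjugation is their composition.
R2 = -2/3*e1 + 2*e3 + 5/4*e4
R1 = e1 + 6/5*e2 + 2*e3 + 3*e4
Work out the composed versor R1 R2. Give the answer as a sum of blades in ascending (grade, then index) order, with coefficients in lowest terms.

Distribute over the terms of R2 (each basis-blade product reordered to ascending indices, repeated generators contracted through their squares):
R1 (-2/3*e1) = -2/3 + 4/5*e12 + 4/3*e13 + 2*e14
R1 (2*e3) = 4 + 2*e13 + 12/5*e23 - 6*e34
R1 (5/4*e4) = -15/4 + 5/4*e14 + 3/2*e24 + 5/2*e34
Summing the partial products and collecting blades:
Answer: -5/12 + 4/5*e12 + 10/3*e13 + 13/4*e14 + 12/5*e23 + 3/2*e24 - 7/2*e34


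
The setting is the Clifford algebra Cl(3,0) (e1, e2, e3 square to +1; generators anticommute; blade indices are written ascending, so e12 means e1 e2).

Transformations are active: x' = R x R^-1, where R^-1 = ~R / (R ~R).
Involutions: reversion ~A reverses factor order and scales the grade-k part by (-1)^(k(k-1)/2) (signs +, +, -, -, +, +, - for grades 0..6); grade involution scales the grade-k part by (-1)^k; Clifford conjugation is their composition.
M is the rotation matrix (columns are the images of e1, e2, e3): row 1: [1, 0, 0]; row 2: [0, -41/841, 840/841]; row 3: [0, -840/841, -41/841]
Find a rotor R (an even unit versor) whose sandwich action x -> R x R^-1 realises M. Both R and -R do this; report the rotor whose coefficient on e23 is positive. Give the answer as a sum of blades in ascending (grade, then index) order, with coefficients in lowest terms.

Method: write R = a + b12*e12 + b13*e13 + b23*e23 with a^2 + b12^2 + b13^2 + b23^2 = 1 (so R^-1 = ~R). Expanding the columns R e_j ~R gives tr M = 4a^2 - 1 and, from the antisymmetric part, M21 - M12 = -4a*b12, M13 - M31 = 4a*b13, M32 - M23 = -4a*b23.
Here tr M = 759/841, so a^2 = (1 + tr M)/4 = 400/841 and a = ±20/29. Taking a = 20/29: M21 - M12 = 0, M13 - M31 = 0, M32 - M23 = -1680/841, giving b12 = 0, b13 = 0, b23 = 21/29, i.e. R = 20/29 + 21/29*e23.
Its e23 coefficient is already positive.
Answer: 20/29 + 21/29*e23. Note: both R and -R realise this M (trace 759/841); the covering map identifies them, and the e23-coefficient sign is the tie-breaker.


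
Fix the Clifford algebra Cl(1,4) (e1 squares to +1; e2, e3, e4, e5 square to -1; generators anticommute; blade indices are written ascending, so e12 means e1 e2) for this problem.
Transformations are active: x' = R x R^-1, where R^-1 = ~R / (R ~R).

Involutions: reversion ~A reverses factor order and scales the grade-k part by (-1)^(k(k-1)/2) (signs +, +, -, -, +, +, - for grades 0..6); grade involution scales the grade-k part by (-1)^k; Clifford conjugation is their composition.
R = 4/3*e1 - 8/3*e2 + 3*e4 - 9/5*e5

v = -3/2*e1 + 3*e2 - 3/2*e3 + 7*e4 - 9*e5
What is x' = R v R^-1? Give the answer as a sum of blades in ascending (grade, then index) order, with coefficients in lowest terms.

~R = 4/3*e1 - 8/3*e2 + 3*e4 - 9/5*e5, and R ~R = -1318/75, so R^-1 = ~R / (-1318/75).
R v = -156/5 - 2*e13 + 83/6*e14 - 147/10*e15 + 4*e23 - 83/3*e24 + 147/5*e25 + 9/2*e34 - 27/10*e35 - 72/5*e45
Answer: 8217/1318*e1 - 8217/659*e2 + 3/2*e3 + 2407/659*e4 + 1719/659*e5


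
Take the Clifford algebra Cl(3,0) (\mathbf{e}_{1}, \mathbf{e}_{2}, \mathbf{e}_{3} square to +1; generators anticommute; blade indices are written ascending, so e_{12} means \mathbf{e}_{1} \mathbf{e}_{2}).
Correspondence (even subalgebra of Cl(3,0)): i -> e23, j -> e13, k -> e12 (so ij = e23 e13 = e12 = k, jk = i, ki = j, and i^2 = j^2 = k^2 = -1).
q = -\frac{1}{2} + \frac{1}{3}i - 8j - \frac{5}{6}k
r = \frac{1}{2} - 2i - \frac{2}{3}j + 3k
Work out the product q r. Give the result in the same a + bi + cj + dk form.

In blades: q = -\frac{1}{2} - \frac{5}{6} e_{12} - 8 e_{13} + \frac{1}{3} e_{23}, r = \frac{1}{2} + 3 e_{12} - \frac{2}{3} e_{13} - 2 e_{23}.
Distribute q over r term by term (generator squares from the signature, products reordered to ascending indices): (-\frac{1}{2})*r = -\frac{1}{4} - \frac{3}{2} e_{12} + \frac{1}{3} e_{13} + e_{23}; (-\frac{5}{6} e_{12})*r = \frac{5}{2} - \frac{5}{12} e_{12} + \frac{5}{3} e_{13} - \frac{5}{9} e_{23}; (-8 e_{13})*r = -\frac{16}{3} - 16 e_{12} - 4 e_{13} - 24 e_{23}; (\frac{1}{3} e_{23})*r = \frac{2}{3} - \frac{2}{9} e_{12} - e_{13} + \frac{1}{6} e_{23}.
Sum: -\frac{29}{12} - \frac{653}{36} e_{12} - 3 e_{13} - \frac{421}{18} e_{23}; translating back through the correspondence:
Answer: -\frac{29}{12} - \frac{421}{18}i - 3j - \frac{653}{36}k
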